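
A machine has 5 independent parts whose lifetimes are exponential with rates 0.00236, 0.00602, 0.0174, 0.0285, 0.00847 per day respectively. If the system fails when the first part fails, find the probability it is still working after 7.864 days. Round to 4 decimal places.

The time to first failure is exponential with rate Σλ = 0.00236 + 0.00602 + 0.0174 + 0.0285 + 0.00847 = 0.06275.
P(min > 7.864) = e^(−0.06275·7.864) = e^(−0.49347) ≈ 0.6105.

0.6105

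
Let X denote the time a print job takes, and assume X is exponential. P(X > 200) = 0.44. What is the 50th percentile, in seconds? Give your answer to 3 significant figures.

e^(−λ·200) = 0.44 ⇒ λ = −ln(0.44)/200 = 0.0041049.
50th percentile: 1 − e^(−λt) = 0.5, t = −ln(0.5)/λ = 168.858 seconds.

169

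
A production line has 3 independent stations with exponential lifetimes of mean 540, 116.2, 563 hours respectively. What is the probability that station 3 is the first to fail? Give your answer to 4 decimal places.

Rates: λ_i = 1/mean_i → 0.00185185, 0.00860585, 0.0017762; Σλ = 0.0122339.
P(station 3 first) = λ_3/Σλ = 0.0017762/0.0122339 ≈ 0.1452.

0.1452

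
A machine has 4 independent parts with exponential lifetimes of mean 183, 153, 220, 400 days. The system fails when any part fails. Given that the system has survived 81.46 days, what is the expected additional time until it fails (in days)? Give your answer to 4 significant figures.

First-failure rate Σλ = 1/183 + 1/153 + 1/220 + 1/400 = 0.0190459.
By memorylessness the expected residual is 1/Σλ = 52.5048 days, regardless of the 81.46 already elapsed.

52.50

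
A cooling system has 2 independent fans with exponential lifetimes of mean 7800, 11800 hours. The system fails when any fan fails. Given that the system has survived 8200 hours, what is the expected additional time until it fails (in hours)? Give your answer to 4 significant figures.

4696

First-failure rate Σλ = 1/7800 + 1/11800 = 0.000212951.
By memorylessness the expected residual is 1/Σλ = 4695.92 hours, regardless of the 8200 already elapsed.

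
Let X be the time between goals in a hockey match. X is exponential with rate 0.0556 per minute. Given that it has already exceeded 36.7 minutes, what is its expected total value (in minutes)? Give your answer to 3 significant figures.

54.7

By memorylessness, E[X | X > 36.7] = 36.7 + 1/λ = 36.7 + 17.9856 = 54.6856 minutes.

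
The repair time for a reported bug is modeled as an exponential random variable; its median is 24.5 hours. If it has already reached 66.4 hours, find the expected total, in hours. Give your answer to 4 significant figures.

101.7

For an exponential, median = ln(2)/λ, so λ = ln 2 / 24.5 = 0.0282917 per hour.
By memorylessness, E[X | X > 66.4] = 66.4 + 1/λ = 66.4 + 35.346 = 101.746 hours.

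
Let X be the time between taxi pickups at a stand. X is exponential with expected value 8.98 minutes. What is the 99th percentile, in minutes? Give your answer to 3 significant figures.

41.4

The rate is λ = 1/8.98 = 0.111359 per minute.
Set 1 − e^(−λt) = 0.99, so t = −ln(0.01)/λ = 4.6052/0.111359 ≈ 41.3544 minutes.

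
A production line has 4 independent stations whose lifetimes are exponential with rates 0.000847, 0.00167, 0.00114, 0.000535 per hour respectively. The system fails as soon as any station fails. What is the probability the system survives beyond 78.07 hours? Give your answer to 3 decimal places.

The time to first failure is exponential with rate Σλ = 0.000847 + 0.00167 + 0.00114 + 0.000535 = 0.004192.
P(min > 78.07) = e^(−0.004192·78.07) = e^(−0.32727) ≈ 0.721.

0.721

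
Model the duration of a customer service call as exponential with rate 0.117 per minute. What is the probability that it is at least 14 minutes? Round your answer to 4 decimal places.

0.1944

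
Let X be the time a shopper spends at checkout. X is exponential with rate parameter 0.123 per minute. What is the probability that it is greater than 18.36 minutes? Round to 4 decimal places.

P(X > 18.36) = e^(−λ·18.36) = e^(−2.2583) ≈ 0.1045.

0.1045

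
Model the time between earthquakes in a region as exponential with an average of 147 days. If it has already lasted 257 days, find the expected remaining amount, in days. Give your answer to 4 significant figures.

147.0

The rate is λ = 1/147 = 0.00680272 per day.
By memorylessness, the remaining amount past any threshold is again Exp(λ) with mean 1/λ = 147 days.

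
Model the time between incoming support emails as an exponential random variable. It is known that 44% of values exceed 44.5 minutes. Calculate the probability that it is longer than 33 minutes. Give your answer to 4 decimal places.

0.5440

e^(−λ·44.5) = 0.44 ⇒ λ = −ln(0.44)/44.5 = 0.018449.
P(X > 33) = e^(−0.018449·33) = e^(−0.60882) ≈ 0.5440.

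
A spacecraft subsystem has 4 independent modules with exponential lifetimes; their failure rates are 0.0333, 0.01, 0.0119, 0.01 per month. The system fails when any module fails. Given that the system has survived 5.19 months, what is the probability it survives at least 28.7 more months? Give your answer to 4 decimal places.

Time to first failure ~ Exp(Σλ) with Σλ = 0.0652.
By memorylessness, P(T > 5.19+28.7 | T > 5.19) = P(T > 28.7) = e^(−0.0652·28.7) ≈ 0.1539.

0.1539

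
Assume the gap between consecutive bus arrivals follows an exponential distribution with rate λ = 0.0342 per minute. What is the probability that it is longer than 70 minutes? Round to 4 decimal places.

0.0913

P(X > 70) = e^(−λ·70) = e^(−2.394) ≈ 0.0913.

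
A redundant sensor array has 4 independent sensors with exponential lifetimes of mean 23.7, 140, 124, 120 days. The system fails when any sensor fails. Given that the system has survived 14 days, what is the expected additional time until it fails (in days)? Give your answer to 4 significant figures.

First-failure rate Σλ = 1/23.7 + 1/140 + 1/124 + 1/120 = 0.0657348.
By memorylessness the expected residual is 1/Σλ = 15.2126 days, regardless of the 14 already elapsed.

15.21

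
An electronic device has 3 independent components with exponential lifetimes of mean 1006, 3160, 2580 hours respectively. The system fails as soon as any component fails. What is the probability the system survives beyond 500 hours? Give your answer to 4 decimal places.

0.4278

The first failure time is exponential with rate Σλ_i = 1/1006 + 1/3160 + 1/2580 = 0.00169809 per hour.
P(min > 500) = e^(−0.00169809·500) = e^(−0.84904) ≈ 0.4278.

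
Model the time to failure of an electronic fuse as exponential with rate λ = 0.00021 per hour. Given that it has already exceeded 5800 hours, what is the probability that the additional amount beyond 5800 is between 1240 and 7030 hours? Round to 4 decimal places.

0.5423

Memoryless: the residual past 5800 is again Exp(λ).
P(1240 < residual < 7030) = e^(−λ·1240) − e^(−λ·7030) = 0.77074 − 0.22848 ≈ 0.5423.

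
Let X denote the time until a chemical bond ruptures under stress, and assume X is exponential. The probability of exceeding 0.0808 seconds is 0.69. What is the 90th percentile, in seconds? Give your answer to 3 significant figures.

0.501

e^(−λ·0.0808) = 0.69 ⇒ λ = −ln(0.69)/0.0808 = 4.59237.
90th percentile: 1 − e^(−λt) = 0.9, t = −ln(0.1)/λ = 0.501393 seconds.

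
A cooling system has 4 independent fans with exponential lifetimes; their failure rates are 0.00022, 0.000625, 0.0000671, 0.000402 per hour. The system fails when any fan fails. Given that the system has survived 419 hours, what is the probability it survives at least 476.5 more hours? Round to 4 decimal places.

0.5346

Time to first failure ~ Exp(Σλ) with Σλ = 0.0013141.
By memorylessness, P(T > 419+476.5 | T > 419) = P(T > 476.5) = e^(−0.0013141·476.5) ≈ 0.5346.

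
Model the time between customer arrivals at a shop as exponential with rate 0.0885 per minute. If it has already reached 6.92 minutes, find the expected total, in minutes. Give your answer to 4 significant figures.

18.22

By memorylessness, E[X | X > 6.92] = 6.92 + 1/λ = 6.92 + 11.2994 = 18.2194 minutes.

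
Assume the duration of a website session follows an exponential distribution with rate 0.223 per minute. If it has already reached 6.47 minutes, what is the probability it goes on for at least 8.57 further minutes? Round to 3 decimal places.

By the memoryless property, P(X > 6.47+8.57 | X > 6.47) = P(X > 8.57).
P(X > 8.57) = e^(−1.9111) ≈ 0.148.

0.148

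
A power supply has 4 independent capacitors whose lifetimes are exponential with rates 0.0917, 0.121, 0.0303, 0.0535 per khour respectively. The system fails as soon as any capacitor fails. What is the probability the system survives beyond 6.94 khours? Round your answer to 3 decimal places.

0.128

The time to first failure is exponential with rate Σλ = 0.0917 + 0.121 + 0.0303 + 0.0535 = 0.2965.
P(min > 6.94) = e^(−0.2965·6.94) = e^(−2.0577) ≈ 0.128.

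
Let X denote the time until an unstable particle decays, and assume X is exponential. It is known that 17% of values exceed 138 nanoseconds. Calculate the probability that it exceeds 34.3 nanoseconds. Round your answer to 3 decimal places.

e^(−λ·138) = 0.17 ⇒ λ = −ln(0.17)/138 = 0.0128403.
P(X > 34.3) = e^(−0.0128403·34.3) = e^(−0.44042) ≈ 0.644.

0.644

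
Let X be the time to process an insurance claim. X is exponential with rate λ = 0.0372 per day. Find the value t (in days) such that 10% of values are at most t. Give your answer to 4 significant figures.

2.832

Set 1 − e^(−λt) = 0.1, so t = −ln(0.9)/λ = 0.10536/0.0372 ≈ 2.83227 days.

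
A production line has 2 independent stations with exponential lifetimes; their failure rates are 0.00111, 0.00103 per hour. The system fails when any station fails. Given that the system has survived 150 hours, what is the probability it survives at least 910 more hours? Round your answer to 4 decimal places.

0.1426

Time to first failure ~ Exp(Σλ) with Σλ = 0.00214.
By memorylessness, P(T > 150+910 | T > 150) = P(T > 910) = e^(−0.00214·910) ≈ 0.1426.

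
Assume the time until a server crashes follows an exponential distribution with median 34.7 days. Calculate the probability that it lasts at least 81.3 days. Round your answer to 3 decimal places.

0.197

For an exponential, median = ln(2)/λ, so λ = ln 2 / 34.7 = 0.0199754 per day.
P(X > 81.3) = e^(−λ·81.3) = e^(−1.624) ≈ 0.197.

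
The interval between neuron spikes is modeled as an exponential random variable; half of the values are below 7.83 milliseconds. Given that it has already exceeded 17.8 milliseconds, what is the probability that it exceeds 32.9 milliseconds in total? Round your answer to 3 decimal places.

For an exponential, median = ln(2)/λ, so λ = ln 2 / 7.83 = 0.0885245 per millisecond.
P(X > s+t | X > s) = e^(−λ(s+t))/e^(−λs) = e^(−λt), independent of s = 17.8.
P(X > 15.1) = e^(−1.3367) ≈ 0.263.

0.263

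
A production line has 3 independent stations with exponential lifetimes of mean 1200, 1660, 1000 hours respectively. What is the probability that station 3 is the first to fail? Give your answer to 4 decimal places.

0.4106

Rates: λ_i = 1/mean_i → 0.000833333, 0.00060241, 0.001; Σλ = 0.00243574.
P(station 3 first) = λ_3/Σλ = 0.001/0.00243574 ≈ 0.4106.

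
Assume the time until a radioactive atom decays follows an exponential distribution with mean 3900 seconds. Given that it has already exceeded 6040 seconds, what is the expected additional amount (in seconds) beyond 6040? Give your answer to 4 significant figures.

3900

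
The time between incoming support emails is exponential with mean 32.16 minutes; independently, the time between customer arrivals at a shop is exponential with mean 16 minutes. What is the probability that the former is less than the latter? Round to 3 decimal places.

0.332

λ_1 = 1/32.16 = 0.0310945, λ_2 = 1/16 = 0.0625.
For independent exponentials, P(the former < the latter) = λ_1/(λ_1+λ_2) = 0.0310945/0.0935945 ≈ 0.332.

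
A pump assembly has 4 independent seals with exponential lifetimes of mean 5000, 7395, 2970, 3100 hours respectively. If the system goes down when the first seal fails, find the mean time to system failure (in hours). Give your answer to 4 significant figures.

The first failure time is exponential with rate Σλ_i = 1/5000 + 1/7395 + 1/2970 + 1/3100 = 0.000994507 per hour.
E[min] = 1/Σλ = 1/0.000994507 = 1005.52 hours.

1006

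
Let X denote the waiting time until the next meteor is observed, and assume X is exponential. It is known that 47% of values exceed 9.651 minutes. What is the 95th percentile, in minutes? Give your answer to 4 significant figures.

38.29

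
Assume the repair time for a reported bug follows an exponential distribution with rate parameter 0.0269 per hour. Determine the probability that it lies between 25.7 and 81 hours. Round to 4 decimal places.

0.3877

P(25.7 < X < 81) = e^(−λ·25.7) − e^(−λ·81) = 0.50091 − 0.11317 ≈ 0.3877.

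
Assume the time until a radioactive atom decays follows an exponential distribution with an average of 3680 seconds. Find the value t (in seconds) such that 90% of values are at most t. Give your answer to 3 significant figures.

8470

The rate is λ = 1/3680 = 0.000271739 per second.
Set 1 − e^(−λt) = 0.9, so t = −ln(0.1)/λ = 2.3026/0.000271739 ≈ 8473.51 seconds.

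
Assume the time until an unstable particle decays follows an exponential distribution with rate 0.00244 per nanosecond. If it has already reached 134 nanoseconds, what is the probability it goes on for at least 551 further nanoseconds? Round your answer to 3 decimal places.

The exponential is memoryless, so the remaining time is again Exp(λ): the condition X > 134 is irrelevant.
P(X > 551) = e^(−1.3444) ≈ 0.261.

0.261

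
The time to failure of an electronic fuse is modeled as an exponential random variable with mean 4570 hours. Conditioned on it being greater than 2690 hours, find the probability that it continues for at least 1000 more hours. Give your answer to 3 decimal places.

The rate is λ = 1/4570 = 0.000218818 per hour.
By the memoryless property, P(X > 2690+1000 | X > 2690) = P(X > 1000).
P(X > 1000) = e^(−0.21882) ≈ 0.803.

0.803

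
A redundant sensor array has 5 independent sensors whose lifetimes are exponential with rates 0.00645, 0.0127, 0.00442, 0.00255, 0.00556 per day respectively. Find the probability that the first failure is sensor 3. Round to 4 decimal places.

The time to first failure is exponential with rate Σλ = 0.00645 + 0.0127 + 0.00442 + 0.00255 + 0.00556 = 0.03168.
P(sensor 3 first) = λ_3/Σλ = 0.00442/0.03168 ≈ 0.1395.

0.1395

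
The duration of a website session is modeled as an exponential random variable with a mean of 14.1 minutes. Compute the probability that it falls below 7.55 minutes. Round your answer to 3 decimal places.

The rate is λ = 1/14.1 = 0.070922 per minute.
P(X ≤ 7.55) = 1 − e^(−λ·7.55) = 1 − e^(−0.53546) ≈ 0.415.

0.415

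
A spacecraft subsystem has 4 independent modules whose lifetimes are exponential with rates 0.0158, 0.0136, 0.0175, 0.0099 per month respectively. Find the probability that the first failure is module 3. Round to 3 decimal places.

The time to first failure is exponential with rate Σλ = 0.0158 + 0.0136 + 0.0175 + 0.0099 = 0.0568.
P(module 3 first) = λ_3/Σλ = 0.0175/0.0568 ≈ 0.308.

0.308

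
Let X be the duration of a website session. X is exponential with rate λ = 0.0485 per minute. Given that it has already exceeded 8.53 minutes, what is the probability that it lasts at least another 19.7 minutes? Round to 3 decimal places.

P(X > s+t | X > s) = e^(−λ(s+t))/e^(−λs) = e^(−λt), independent of s = 8.53.
P(X > 19.7) = e^(−0.95545) ≈ 0.385.

0.385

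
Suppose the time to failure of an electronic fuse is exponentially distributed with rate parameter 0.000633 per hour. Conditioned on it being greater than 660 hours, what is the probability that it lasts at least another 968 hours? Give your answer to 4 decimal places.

0.5419

By the memoryless property, P(X > 660+968 | X > 660) = P(X > 968).
P(X > 968) = e^(−0.61274) ≈ 0.5419.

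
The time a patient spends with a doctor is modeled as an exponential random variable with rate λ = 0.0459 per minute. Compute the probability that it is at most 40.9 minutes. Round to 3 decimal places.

P(X ≤ 40.9) = 1 − e^(−λ·40.9) = 1 − e^(−1.8773) ≈ 0.847.

0.847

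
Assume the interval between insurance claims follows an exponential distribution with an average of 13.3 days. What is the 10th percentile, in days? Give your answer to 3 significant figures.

The rate is λ = 1/13.3 = 0.075188 per day.
Set 1 − e^(−λt) = 0.1, so t = −ln(0.9)/λ = 0.10536/0.075188 ≈ 1.40129 days.

1.40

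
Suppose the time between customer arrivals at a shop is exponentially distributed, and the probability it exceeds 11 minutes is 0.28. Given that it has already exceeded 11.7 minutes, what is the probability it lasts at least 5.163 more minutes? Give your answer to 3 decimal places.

0.550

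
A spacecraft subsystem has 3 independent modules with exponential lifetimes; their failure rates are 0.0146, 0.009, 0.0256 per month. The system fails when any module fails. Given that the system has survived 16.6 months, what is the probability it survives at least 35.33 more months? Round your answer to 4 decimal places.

Time to first failure ~ Exp(Σλ) with Σλ = 0.0492.
By memorylessness, P(T > 16.6+35.33 | T > 16.6) = P(T > 35.33) = e^(−0.0492·35.33) ≈ 0.1758.

0.1758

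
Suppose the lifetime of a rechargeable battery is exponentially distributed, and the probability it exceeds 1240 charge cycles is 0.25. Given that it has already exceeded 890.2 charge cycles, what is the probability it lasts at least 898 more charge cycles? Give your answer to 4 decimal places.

From e^(−λ·1240) = 0.25, λ = −ln(0.25)/1240 = 0.00111798.
Memoryless: P(X > 890.2+898 | X > 890.2) = P(X > 898) = e^(−0.00111798·898) ≈ 0.3664.

0.3664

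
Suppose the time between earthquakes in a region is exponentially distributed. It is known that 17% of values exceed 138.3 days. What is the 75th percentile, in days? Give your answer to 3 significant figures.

108

e^(−λ·138.3) = 0.17 ⇒ λ = −ln(0.17)/138.3 = 0.0128124.
75th percentile: 1 − e^(−λt) = 0.75, t = −ln(0.25)/λ = 108.199 days.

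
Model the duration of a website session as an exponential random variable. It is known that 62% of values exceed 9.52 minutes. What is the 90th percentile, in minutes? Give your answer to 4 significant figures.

45.86

e^(−λ·9.52) = 0.62 ⇒ λ = −ln(0.62)/9.52 = 0.0502138.
90th percentile: 1 − e^(−λt) = 0.9, t = −ln(0.1)/λ = 45.8556 minutes.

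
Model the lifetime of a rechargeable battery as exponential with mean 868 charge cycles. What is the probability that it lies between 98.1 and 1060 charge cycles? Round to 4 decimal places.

The rate is λ = 1/868 = 0.00115207 per charge cycle.
P(98.1 < X < 1060) = e^(−λ·98.1) − e^(−λ·1060) = 0.89313 − 0.29488 ≈ 0.5983.

0.5983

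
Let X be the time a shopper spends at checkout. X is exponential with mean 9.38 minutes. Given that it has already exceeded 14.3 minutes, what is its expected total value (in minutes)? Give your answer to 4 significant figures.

23.68

The rate is λ = 1/9.38 = 0.10661 per minute.
By memorylessness, E[X | X > 14.3] = 14.3 + 1/λ = 14.3 + 9.38 = 23.68 minutes.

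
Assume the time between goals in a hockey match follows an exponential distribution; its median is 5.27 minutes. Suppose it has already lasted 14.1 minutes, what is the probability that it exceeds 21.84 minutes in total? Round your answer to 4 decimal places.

0.3613

For an exponential, median = ln(2)/λ, so λ = ln 2 / 5.27 = 0.131527 per minute.
P(X > s+t | X > s) = e^(−λ(s+t))/e^(−λs) = e^(−λt), independent of s = 14.1.
P(X > 7.74) = e^(−1.018) ≈ 0.3613.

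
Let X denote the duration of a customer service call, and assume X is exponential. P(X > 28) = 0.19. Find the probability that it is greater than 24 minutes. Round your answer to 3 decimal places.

0.241

e^(−λ·28) = 0.19 ⇒ λ = −ln(0.19)/28 = 0.0593118.
P(X > 24) = e^(−0.0593118·24) = e^(−1.4235) ≈ 0.241.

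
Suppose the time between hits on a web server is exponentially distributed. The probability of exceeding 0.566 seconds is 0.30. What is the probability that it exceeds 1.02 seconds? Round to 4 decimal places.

e^(−λ·0.566) = 0.30 ⇒ λ = −ln(0.30)/0.566 = 2.12716.
P(X > 1.02) = e^(−2.12716·1.02) = e^(−2.1697) ≈ 0.1142.

0.1142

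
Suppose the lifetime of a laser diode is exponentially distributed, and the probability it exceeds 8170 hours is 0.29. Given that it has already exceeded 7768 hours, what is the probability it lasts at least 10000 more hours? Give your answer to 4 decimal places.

0.2198

From e^(−λ·8170) = 0.29, λ = −ln(0.29)/8170 = 0.000151515.
Memoryless: P(X > 7768+10000 | X > 7768) = P(X > 10000) = e^(−0.000151515·10000) ≈ 0.2198.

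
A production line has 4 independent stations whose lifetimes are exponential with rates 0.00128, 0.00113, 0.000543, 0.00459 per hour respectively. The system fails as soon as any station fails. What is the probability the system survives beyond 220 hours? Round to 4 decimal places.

The time to first failure is exponential with rate Σλ = 0.00128 + 0.00113 + 0.000543 + 0.00459 = 0.007543.
P(min > 220) = e^(−0.007543·220) = e^(−1.6595) ≈ 0.1902.

0.1902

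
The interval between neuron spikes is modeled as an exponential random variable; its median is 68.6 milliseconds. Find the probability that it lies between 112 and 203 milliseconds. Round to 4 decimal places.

0.1939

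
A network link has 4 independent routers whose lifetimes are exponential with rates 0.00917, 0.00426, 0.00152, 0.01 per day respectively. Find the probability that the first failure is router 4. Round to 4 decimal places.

0.4008

The time to first failure is exponential with rate Σλ = 0.00917 + 0.00426 + 0.00152 + 0.01 = 0.02495.
P(router 4 first) = λ_4/Σλ = 0.01/0.02495 ≈ 0.4008.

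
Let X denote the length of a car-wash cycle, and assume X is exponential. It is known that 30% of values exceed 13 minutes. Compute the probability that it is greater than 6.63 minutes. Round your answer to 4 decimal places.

e^(−λ·13) = 0.30 ⇒ λ = −ln(0.30)/13 = 0.0926133.
P(X > 6.63) = e^(−0.0926133·6.63) = e^(−0.61403) ≈ 0.5412.

0.5412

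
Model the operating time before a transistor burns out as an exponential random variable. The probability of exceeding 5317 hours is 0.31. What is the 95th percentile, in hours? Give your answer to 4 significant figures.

e^(−λ·5317) = 0.31 ⇒ λ = −ln(0.31)/5317 = 0.000220271.
95th percentile: 1 − e^(−λt) = 0.95, t = −ln(0.05)/λ = 13600.2 hours.

13600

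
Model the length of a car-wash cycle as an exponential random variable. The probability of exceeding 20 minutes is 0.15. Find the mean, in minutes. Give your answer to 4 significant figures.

10.54

e^(−λ·20) = 0.15 ⇒ λ = −ln(0.15)/20 = 0.094856.
Mean = 1/λ = 10.5423 minutes.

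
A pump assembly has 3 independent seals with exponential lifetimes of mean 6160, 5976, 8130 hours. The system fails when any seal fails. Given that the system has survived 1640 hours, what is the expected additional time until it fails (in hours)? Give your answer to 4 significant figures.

First-failure rate Σλ = 1/6160 + 1/5976 + 1/8130 = 0.000452675.
By memorylessness the expected residual is 1/Σλ = 2209.09 hours, regardless of the 1640 already elapsed.

2209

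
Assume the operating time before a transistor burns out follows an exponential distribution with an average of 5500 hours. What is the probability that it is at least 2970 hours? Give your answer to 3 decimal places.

The rate is λ = 1/5500 = 0.000181818 per hour.
P(X > 2970) = e^(−λ·2970) = e^(−0.54) ≈ 0.583.

0.583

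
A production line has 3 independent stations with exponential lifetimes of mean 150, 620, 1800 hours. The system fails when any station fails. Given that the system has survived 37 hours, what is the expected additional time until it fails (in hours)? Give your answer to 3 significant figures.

113

First-failure rate Σλ = 1/150 + 1/620 + 1/1800 = 0.00883513.
By memorylessness the expected residual is 1/Σλ = 113.185 hours, regardless of the 37 already elapsed.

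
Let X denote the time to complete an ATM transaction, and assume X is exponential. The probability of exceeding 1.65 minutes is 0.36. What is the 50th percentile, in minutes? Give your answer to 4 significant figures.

e^(−λ·1.65) = 0.36 ⇒ λ = −ln(0.36)/1.65 = 0.619183.
50th percentile: 1 − e^(−λt) = 0.5, t = −ln(0.5)/λ = 1.11946 minutes.

1.119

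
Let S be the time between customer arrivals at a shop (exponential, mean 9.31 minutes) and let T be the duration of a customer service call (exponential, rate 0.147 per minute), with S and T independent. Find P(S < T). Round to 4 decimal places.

0.4222

λ_1 = 1/9.31 = 0.107411, λ_2 = 0.147.
For independent exponentials, P(S < T) = λ_1/(λ_1+λ_2) = 0.107411/0.254411 ≈ 0.4222.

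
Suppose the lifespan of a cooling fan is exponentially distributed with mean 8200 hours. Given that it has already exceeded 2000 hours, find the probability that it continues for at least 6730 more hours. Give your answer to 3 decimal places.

0.440

The rate is λ = 1/8200 = 0.000121951 per hour.
The exponential is memoryless, so the remaining time is again Exp(λ): the condition X > 2000 is irrelevant.
P(X > 6730) = e^(−0.82073) ≈ 0.440.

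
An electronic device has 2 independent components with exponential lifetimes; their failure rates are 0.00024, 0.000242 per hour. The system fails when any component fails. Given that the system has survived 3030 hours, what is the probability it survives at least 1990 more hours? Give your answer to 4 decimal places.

0.3832

Time to first failure ~ Exp(Σλ) with Σλ = 0.000482.
By memorylessness, P(T > 3030+1990 | T > 3030) = P(T > 1990) = e^(−0.000482·1990) ≈ 0.3832.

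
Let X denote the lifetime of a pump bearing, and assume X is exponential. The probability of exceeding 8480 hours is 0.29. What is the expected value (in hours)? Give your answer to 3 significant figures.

e^(−λ·8480) = 0.29 ⇒ λ = −ln(0.29)/8480 = 0.000145976.
Mean = 1/λ = 6850.45 hours.

6850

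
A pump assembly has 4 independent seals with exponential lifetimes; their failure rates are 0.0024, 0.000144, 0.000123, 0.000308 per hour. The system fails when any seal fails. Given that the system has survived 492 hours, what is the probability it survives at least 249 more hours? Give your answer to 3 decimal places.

0.477

Time to first failure ~ Exp(Σλ) with Σλ = 0.002975.
By memorylessness, P(T > 492+249 | T > 492) = P(T > 249) = e^(−0.002975·249) ≈ 0.477.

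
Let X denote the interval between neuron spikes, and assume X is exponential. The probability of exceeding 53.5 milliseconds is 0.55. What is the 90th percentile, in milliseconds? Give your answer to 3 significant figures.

e^(−λ·53.5) = 0.55 ⇒ λ = −ln(0.55)/53.5 = 0.0111745.
90th percentile: 1 − e^(−λt) = 0.9, t = −ln(0.1)/λ = 206.057 milliseconds.

206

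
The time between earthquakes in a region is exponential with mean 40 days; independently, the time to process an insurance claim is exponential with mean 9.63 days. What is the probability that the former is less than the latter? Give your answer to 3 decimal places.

λ_1 = 1/40 = 0.025, λ_2 = 1/9.63 = 0.103842.
For independent exponentials, P(the former < the latter) = λ_1/(λ_1+λ_2) = 0.025/0.128842 ≈ 0.194.

0.194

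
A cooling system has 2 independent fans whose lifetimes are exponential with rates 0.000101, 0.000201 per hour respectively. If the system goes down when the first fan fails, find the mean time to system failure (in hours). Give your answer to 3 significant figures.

The time to first failure is exponential with rate Σλ = 0.000101 + 0.000201 = 0.000302.
E[min] = 1/Σλ = 1/0.000302 = 3311.26 hours.

3310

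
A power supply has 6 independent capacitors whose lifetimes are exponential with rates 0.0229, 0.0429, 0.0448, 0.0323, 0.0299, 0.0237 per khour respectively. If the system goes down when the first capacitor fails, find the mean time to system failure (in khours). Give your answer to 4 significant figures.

5.089

The time to first failure is exponential with rate Σλ = 0.0229 + 0.0429 + 0.0448 + 0.0323 + 0.0299 + 0.0237 = 0.1965.
E[min] = 1/Σλ = 1/0.1965 = 5.08906 khours.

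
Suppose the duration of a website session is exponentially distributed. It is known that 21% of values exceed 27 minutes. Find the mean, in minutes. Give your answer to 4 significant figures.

e^(−λ·27) = 0.21 ⇒ λ = −ln(0.21)/27 = 0.0578018.
Mean = 1/λ = 17.3005 minutes.

17.30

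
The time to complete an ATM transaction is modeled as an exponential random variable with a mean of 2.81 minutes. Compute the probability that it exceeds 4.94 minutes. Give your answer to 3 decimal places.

The rate is λ = 1/2.81 = 0.355872 per minute.
P(X > 4.94) = e^(−λ·4.94) = e^(−1.758) ≈ 0.172.

0.172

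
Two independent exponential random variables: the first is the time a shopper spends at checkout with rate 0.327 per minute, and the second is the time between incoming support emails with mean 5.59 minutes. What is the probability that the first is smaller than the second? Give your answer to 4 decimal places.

0.6464

λ_1 = 0.327, λ_2 = 1/5.59 = 0.178891.
For independent exponentials, P(the first < the second) = λ_1/(λ_1+λ_2) = 0.327/0.505891 ≈ 0.6464.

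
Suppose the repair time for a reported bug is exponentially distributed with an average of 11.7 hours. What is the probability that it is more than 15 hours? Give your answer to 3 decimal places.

0.277

The rate is λ = 1/11.7 = 0.0854701 per hour.
P(X > 15) = e^(−λ·15) = e^(−1.2821) ≈ 0.277.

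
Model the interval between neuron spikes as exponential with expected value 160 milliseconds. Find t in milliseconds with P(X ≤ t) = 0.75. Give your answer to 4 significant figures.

The rate is λ = 1/160 = 0.00625 per millisecond.
Set 1 − e^(−λt) = 0.75, so t = −ln(0.25)/λ = 1.3863/0.00625 ≈ 221.807 milliseconds.

221.8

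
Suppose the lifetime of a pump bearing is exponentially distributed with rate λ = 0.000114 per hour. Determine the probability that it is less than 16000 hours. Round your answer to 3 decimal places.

P(X ≤ 16000) = 1 − e^(−λ·16000) = 1 − e^(−1.824) ≈ 0.839.

0.839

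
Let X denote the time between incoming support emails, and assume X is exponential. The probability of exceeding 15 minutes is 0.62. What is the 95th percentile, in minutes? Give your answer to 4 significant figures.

94.00

e^(−λ·15) = 0.62 ⇒ λ = −ln(0.62)/15 = 0.0318691.
95th percentile: 1 − e^(−λt) = 0.95, t = −ln(0.05)/λ = 94.0013 minutes.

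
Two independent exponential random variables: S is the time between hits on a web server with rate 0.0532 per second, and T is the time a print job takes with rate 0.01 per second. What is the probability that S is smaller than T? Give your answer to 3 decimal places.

0.842

λ_1 = 0.0532, λ_2 = 0.01.
For independent exponentials, P(S < T) = λ_1/(λ_1+λ_2) = 0.0532/0.0632 ≈ 0.842.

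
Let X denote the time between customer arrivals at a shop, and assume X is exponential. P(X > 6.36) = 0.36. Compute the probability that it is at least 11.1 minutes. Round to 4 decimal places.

e^(−λ·6.36) = 0.36 ⇒ λ = −ln(0.36)/6.36 = 0.160637.
P(X > 11.1) = e^(−0.160637·11.1) = e^(−1.7831) ≈ 0.1681.

0.1681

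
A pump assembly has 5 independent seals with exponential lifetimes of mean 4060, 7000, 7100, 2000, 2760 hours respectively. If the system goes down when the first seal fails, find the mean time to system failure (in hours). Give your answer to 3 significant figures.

The first failure time is exponential with rate Σλ_i = 1/4060 + 1/7000 + 1/7100 + 1/2000 + 1/2760 = 0.00139233 per hour.
E[min] = 1/Σλ = 1/0.00139233 = 718.222 hours.

718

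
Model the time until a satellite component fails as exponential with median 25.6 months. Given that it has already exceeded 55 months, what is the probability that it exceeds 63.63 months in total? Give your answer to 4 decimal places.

0.7916

For an exponential, median = ln(2)/λ, so λ = ln 2 / 25.6 = 0.0270761 per month.
By the memoryless property, P(X > 55+8.63 | X > 55) = P(X > 8.63).
P(X > 8.63) = e^(−0.23367) ≈ 0.7916.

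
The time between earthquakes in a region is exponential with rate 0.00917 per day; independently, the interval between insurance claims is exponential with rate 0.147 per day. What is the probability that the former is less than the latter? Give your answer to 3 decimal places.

λ_1 = 0.00917, λ_2 = 0.147.
For independent exponentials, P(the former < the latter) = λ_1/(λ_1+λ_2) = 0.00917/0.15617 ≈ 0.059.

0.059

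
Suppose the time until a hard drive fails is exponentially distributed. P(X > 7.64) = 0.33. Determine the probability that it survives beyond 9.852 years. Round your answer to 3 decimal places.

e^(−λ·7.64) = 0.33 ⇒ λ = −ln(0.33)/7.64 = 0.145113.
P(X > 9.852) = e^(−0.145113·9.852) = e^(−1.4297) ≈ 0.239.

0.239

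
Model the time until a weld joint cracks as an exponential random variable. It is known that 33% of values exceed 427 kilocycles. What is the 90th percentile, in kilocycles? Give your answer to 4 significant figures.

e^(−λ·427) = 0.33 ⇒ λ = −ln(0.33)/427 = 0.0025964.
90th percentile: 1 − e^(−λt) = 0.9, t = −ln(0.1)/λ = 886.838 kilocycles.

886.8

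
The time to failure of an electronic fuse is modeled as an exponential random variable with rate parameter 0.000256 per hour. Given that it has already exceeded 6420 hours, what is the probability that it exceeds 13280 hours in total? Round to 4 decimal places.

By the memoryless property, P(X > 6420+6860 | X > 6420) = P(X > 6860).
P(X > 6860) = e^(−1.7562) ≈ 0.1727.

0.1727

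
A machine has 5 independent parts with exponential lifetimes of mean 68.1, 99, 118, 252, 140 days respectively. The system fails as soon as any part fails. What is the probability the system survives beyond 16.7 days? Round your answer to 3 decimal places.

0.477

The first failure time is exponential with rate Σλ_i = 1/68.1 + 1/99 + 1/118 + 1/252 + 1/140 = 0.044371 per day.
P(min > 16.7) = e^(−0.044371·16.7) = e^(−0.741) ≈ 0.477.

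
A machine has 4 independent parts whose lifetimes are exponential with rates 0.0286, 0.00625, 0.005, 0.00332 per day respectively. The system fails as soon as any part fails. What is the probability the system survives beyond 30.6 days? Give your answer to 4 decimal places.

0.2669

The time to first failure is exponential with rate Σλ = 0.0286 + 0.00625 + 0.005 + 0.00332 = 0.04317.
P(min > 30.6) = e^(−0.04317·30.6) = e^(−1.321) ≈ 0.2669.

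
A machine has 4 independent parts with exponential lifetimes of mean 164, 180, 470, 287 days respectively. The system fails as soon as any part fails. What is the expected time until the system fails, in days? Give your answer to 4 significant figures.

57.92

The first failure time is exponential with rate Σλ_i = 1/164 + 1/180 + 1/470 + 1/287 = 0.0172651 per day.
E[min] = 1/Σλ = 1/0.0172651 = 57.9203 days.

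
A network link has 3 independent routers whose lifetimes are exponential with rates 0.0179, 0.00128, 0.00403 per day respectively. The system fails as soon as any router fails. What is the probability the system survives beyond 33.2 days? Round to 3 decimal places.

0.463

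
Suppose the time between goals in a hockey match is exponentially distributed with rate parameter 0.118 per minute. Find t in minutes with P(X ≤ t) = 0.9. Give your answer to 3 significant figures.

19.5

Set 1 − e^(−λt) = 0.9, so t = −ln(0.1)/λ = 2.3026/0.118 ≈ 19.5134 minutes.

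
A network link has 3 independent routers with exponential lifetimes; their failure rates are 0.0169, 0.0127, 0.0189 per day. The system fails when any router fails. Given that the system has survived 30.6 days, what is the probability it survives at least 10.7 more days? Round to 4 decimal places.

0.5951

Time to first failure ~ Exp(Σλ) with Σλ = 0.0485.
By memorylessness, P(T > 30.6+10.7 | T > 30.6) = P(T > 10.7) = e^(−0.0485·10.7) ≈ 0.5951.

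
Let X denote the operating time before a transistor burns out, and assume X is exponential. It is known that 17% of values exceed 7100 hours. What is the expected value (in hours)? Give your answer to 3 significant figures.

e^(−λ·7100) = 0.17 ⇒ λ = −ln(0.17)/7100 = 0.000249571.
Mean = 1/λ = 4006.87 hours.

4010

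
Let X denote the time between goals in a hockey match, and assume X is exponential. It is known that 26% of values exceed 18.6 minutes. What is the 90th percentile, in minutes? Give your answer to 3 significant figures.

31.8

e^(−λ·18.6) = 0.26 ⇒ λ = −ln(0.26)/18.6 = 0.0724233.
90th percentile: 1 − e^(−λt) = 0.9, t = −ln(0.1)/λ = 31.7934 minutes.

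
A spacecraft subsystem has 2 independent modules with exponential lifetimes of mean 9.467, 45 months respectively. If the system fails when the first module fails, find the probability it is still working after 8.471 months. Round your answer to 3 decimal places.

0.339

The first failure time is exponential with rate Σλ_i = 1/9.467 + 1/45 = 0.127852 per month.
P(min > 8.471) = e^(−0.127852·8.471) = e^(−1.083) ≈ 0.339.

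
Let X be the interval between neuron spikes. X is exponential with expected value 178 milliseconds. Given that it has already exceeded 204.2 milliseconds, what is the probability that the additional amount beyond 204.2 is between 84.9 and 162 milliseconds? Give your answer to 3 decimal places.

0.218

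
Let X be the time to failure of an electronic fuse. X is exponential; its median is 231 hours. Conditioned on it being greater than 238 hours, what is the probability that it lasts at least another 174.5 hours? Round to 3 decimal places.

0.592

For an exponential, median = ln(2)/λ, so λ = ln 2 / 231 = 0.00300064 per hour.
By the memoryless property, P(X > 238+174.5 | X > 238) = P(X > 174.5).
P(X > 174.5) = e^(−0.52361) ≈ 0.592.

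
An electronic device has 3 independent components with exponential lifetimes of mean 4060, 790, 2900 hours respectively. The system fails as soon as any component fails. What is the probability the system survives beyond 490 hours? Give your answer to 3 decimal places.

The first failure time is exponential with rate Σλ_i = 1/4060 + 1/790 + 1/2900 = 0.00185696 per hour.
P(min > 490) = e^(−0.00185696·490) = e^(−0.90991) ≈ 0.403.

0.403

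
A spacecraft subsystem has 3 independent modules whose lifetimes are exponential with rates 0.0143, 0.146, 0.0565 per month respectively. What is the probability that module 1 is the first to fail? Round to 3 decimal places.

The time to first failure is exponential with rate Σλ = 0.0143 + 0.146 + 0.0565 = 0.2168.
P(module 1 first) = λ_1/Σλ = 0.0143/0.2168 ≈ 0.066.

0.066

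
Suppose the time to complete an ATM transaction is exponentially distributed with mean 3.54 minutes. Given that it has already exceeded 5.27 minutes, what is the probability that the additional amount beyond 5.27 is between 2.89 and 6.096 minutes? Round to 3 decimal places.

0.263

The rate is λ = 1/3.54 = 0.282486 per minute.
Memoryless: the residual past 5.27 is again Exp(λ).
P(2.89 < residual < 6.096) = e^(−λ·2.89) − e^(−λ·6.096) = 0.44203 − 0.17870 ≈ 0.263.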